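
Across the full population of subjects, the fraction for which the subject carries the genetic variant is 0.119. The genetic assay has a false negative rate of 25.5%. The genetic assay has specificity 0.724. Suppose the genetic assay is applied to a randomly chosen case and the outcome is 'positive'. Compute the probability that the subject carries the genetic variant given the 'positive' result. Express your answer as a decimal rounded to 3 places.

Let H be the event that the subject carries the genetic variant. P(H) = 0.119, so P(¬H) = 0.881. With E the 'positive' result, P(E|H) = 0.745 and P(E|¬H) = 0.276.
P(E) = 0.745·0.119 + 0.276·0.881 = 0.088655 + 0.24316 = 0.33181.
By Bayes' theorem, P(H|E) = 0.088655 / 0.33181 = 0.267.

P(H | E) ≈ 0.267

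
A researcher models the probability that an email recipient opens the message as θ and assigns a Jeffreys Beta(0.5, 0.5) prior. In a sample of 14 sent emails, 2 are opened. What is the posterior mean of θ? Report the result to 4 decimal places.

Posterior mean ≈ 0.1667

Observing 2 successes and 12 failures updates Beta(0.5, 0.5) by adding the success and failure counts to the two shape parameters: α = 0.5+2 = 2.5, β = 0.5+12 = 12.5.
E[θ | data] = 2.5/(2.5+12.5) = 0.1667.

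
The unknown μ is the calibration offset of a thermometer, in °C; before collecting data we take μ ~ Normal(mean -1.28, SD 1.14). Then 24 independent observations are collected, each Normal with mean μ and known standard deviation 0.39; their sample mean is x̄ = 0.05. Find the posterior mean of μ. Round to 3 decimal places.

Posterior mean ≈ 0.044

Prior precision 1/τ₀² = 1/1.14² = 0.769468; data precision n/σ² = 24/0.39² = 157.791.
Posterior precision = 0.769468 + 157.791 = 158.560.
Posterior mean = (0.769468·-1.28 + 157.791·0.05) / 158.560 = 0.044.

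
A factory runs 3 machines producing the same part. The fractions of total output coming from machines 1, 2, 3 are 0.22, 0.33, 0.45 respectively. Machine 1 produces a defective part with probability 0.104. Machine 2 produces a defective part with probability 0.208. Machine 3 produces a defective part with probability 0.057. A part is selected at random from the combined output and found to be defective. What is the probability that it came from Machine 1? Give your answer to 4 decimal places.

Posterior probability ≈ 0.1953

P(defective|M1) = 0.104; P(defective|M2) = 0.208; P(defective|M3) = 0.057.
Prior × likelihood for each source: 0.22·0.104=0.02288, 0.33·0.208=0.06864, 0.45·0.057=0.02565. Summing gives P(defective) = 0.11717.
P(Machine 1 | defective) = 0.02288 / 0.11717 = 0.1953.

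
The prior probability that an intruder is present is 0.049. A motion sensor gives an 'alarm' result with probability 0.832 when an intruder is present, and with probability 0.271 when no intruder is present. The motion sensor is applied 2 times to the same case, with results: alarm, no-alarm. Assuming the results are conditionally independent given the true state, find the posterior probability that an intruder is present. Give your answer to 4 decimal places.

Let H be the event that an intruder is present; start with P(H) = 0.049. P('alarm'|H) = 0.832, P('alarm'|¬H) = 0.271.
Update on result 1 ('alarm'): P(H) ← 0.832·0.0490 / (0.832·0.0490 + 0.271·0.9510) = 0.040768/0.29849 = 0.1366.
Update on result 2 ('no-alarm'): P(H) ← 0.168·0.1366 / (0.168·0.1366 + 0.729·0.8634) = 0.022946/0.65238 = 0.0352.

Posterior P(H) ≈ 0.0352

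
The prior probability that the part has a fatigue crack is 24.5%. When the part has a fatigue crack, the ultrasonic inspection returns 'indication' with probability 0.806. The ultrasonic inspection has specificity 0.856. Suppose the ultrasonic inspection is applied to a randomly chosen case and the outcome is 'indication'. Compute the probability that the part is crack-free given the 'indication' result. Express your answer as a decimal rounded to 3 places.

P(¬H | E) ≈ 0.355

Let H be the event that the part has a fatigue crack. P(H) = 0.245, so P(¬H) = 0.755. With E the 'indication' result, P(E|H) = 0.806 and P(E|¬H) = 0.144.
P(E) = 0.806·0.245 + 0.144·0.755 = 0.19747 + 0.10872 = 0.30619.
By Bayes' theorem, P(H|E) = 0.19747 / 0.30619 = 0.645. Hence P(¬H|E) = 1 − 0.645 = 0.355.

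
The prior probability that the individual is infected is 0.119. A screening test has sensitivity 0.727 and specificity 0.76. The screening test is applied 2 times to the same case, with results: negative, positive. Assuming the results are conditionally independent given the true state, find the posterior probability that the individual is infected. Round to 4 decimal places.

Let H be the event that the individual is infected; start with P(H) = 0.119. P('positive'|H) = 0.727, P('positive'|¬H) = 0.24.
Update on result 1 ('negative'): P(H) ← 0.273·0.1190 / (0.273·0.1190 + 0.76·0.8810) = 0.032487/0.70205 = 0.0463.
Update on result 2 ('positive'): P(H) ← 0.727·0.0463 / (0.727·0.0463 + 0.24·0.9537) = 0.033642/0.26254 = 0.1281.

Posterior P(H) ≈ 0.1281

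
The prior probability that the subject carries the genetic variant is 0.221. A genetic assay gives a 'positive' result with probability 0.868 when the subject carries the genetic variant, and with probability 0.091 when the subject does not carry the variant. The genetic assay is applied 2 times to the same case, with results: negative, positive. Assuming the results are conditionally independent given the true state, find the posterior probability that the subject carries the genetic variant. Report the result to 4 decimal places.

With H the event that the subject carries the genetic variant, the joint likelihood of the observed sequence is P(data|H) = 0.132·0.868 = 0.11458 and P(data|¬H) = 0.909·0.091 = 0.082719.
Bayes: P(H|data) = 0.221·0.11458 / (0.221·0.11458 + 0.779·0.082719) = 0.025321/0.089759 = 0.2821.

Posterior P(H) ≈ 0.2821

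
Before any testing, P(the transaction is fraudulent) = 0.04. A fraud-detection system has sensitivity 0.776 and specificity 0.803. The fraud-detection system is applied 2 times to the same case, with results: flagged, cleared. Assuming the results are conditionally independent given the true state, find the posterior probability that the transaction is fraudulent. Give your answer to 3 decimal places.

With H the event that the transaction is fraudulent, the joint likelihood of the observed sequence is P(data|H) = 0.776·0.224 = 0.17382 and P(data|¬H) = 0.197·0.803 = 0.15819.
Bayes: P(H|data) = 0.04·0.17382 / (0.04·0.17382 + 0.96·0.15819) = 0.0069530/0.15882 = 0.0438.

Posterior P(H) ≈ 0.044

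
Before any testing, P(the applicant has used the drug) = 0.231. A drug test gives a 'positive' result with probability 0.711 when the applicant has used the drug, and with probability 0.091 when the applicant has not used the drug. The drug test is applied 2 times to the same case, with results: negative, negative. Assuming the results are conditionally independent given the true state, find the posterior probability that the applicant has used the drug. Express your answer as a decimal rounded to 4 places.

Posterior P(H) ≈ 0.0295

Let H be the event that the applicant has used the drug; start with P(H) = 0.231. P('positive'|H) = 0.711, P('positive'|¬H) = 0.091.
Update on result 1 ('negative'): P(H) ← 0.289·0.2310 / (0.289·0.2310 + 0.909·0.7690) = 0.066759/0.76578 = 0.0872.
Update on result 2 ('negative'): P(H) ← 0.289·0.0872 / (0.289·0.0872 + 0.909·0.9128) = 0.025194/0.85495 = 0.0295.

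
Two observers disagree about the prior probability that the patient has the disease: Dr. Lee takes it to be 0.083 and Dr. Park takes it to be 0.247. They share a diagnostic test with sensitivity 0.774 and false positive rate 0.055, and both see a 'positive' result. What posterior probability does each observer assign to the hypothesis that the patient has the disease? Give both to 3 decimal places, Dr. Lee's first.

The likelihood ratio for a 'positive' result is 0.774/0.055 = 14.073.
Dr. Lee: prior odds 0.083/0.917 = 0.090513; posterior odds 1.2738; posterior probability 0.560.
Dr. Park: prior odds 0.247/0.753 = 0.32802; posterior odds 4.6162; posterior probability 0.822.

Dr. Lee: 0.560; Dr. Park: 0.822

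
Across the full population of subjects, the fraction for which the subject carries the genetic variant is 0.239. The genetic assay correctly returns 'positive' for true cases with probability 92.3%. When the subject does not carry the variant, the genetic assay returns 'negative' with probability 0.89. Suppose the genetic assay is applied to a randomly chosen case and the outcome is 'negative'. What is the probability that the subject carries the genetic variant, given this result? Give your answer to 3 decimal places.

Let H be the event that the subject carries the genetic variant. P(H) = 0.239, so P(¬H) = 0.761. With E the 'negative' result, P(E|H) = 0.077 and P(E|¬H) = 0.89.
P(E) = 0.077·0.239 + 0.89·0.761 = 0.018403 + 0.67729 = 0.69569.
By Bayes' theorem, P(H|E) = 0.018403 / 0.69569 = 0.026.

P(H | E) ≈ 0.026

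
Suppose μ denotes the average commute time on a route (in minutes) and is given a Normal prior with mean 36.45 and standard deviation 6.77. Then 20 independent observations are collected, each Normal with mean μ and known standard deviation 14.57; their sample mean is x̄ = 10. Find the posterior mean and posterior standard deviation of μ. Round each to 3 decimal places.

Posterior mean ≈ 14.974; posterior SD ≈ 2.936

With known σ, the Normal prior is conjugate. Weight on the data is w = (n/σ²)/(n/σ² + 1/τ₀²) = 0.0942130/(0.0942130+0.0218184) = 0.81196.
Posterior mean = w·x̄ + (1−w)·μ₀ = 0.81196·10 + 0.18804·36.45 = 14.974. Posterior variance = 1/(0.0942130+0.0218184) = 8.61836, so SD = 2.936.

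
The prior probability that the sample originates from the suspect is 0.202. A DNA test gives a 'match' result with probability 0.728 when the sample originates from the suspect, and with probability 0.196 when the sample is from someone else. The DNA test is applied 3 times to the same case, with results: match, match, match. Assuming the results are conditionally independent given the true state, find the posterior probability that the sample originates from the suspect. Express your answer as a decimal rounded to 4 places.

Posterior P(H) ≈ 0.9284

With H the event that the sample originates from the suspect, the joint likelihood of the observed sequence is P(data|H) = 0.728·0.728·0.728 = 0.38583 and P(data|¬H) = 0.196·0.196·0.196 = 0.0075295.
Bayes: P(H|data) = 0.202·0.38583 / (0.202·0.38583 + 0.798·0.0075295) = 0.077937/0.083946 = 0.9284.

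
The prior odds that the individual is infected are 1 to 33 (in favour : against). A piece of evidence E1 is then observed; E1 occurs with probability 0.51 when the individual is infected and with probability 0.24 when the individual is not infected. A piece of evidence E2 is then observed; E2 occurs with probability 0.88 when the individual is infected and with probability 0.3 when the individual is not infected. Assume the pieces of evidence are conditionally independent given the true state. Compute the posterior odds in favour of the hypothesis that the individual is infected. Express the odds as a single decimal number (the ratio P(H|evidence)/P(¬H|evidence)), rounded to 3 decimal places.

Prior odds = 1/33 = 0.030303. In log-odds, ln(0.030303) = -3.4965.
Add log likelihood ratios: ln(2.1250) + ln(2.9333) = 1.8299.
Posterior log-odds = -1.6666, so posterior odds = exp(-1.6666) = 0.18889.

Posterior odds ≈ 0.189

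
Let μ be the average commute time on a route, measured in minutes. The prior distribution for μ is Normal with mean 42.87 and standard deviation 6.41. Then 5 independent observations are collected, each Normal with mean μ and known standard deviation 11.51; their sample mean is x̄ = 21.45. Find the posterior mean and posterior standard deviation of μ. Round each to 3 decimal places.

Posterior mean ≈ 29.848; posterior SD ≈ 4.014

Prior precision 1/τ₀² = 1/6.41² = 0.0243379; data precision n/σ² = 5/11.51² = 0.0377415.
Posterior precision = 0.0243379 + 0.0377415 = 0.0620795, giving posterior SD = 1/√0.0620795 = 4.014.
Posterior mean = (0.0243379·42.87 + 0.0377415·21.45) / 0.0620795 = 29.848.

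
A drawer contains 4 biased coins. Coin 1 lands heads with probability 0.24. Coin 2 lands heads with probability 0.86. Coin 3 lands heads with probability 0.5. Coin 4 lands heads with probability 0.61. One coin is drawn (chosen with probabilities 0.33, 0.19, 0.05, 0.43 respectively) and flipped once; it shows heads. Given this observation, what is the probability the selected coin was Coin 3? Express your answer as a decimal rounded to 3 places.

Posterior probability ≈ 0.047

P(heads|C1) = 0.24; P(heads|C2) = 0.86; P(heads|C3) = 0.5; P(heads|C4) = 0.61.
Prior × likelihood for each source: 0.33·0.24=0.07920, 0.19·0.86=0.1634, 0.05·0.5=0.02500, 0.43·0.61=0.2623. Summing gives P(heads) = 0.52990.
P(Coin 3 | heads) = 0.02500 / 0.52990 = 0.047.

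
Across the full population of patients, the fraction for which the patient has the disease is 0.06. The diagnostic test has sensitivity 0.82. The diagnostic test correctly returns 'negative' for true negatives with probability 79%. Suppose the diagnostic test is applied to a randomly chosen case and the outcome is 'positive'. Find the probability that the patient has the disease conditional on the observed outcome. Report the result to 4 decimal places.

P(H | E) ≈ 0.1995

Write H for 'the patient has the disease'. Prior odds H:¬H = 0.06/0.94 = 0.063830. For the 'positive' outcome, the likelihood ratio is 0.82/0.21 = 3.9048.
Posterior odds = 0.063830 × 3.9048 = 0.24924, so P(H|E) = 0.24924/(1+0.24924) = 0.1995.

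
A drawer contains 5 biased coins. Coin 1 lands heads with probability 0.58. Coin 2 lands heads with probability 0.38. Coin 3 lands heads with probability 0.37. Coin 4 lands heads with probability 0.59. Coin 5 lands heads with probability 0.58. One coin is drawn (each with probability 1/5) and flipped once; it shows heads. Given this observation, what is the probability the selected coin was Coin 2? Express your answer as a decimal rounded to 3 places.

Posterior probability ≈ 0.152

P(heads|C1) = 0.58; P(heads|C2) = 0.38; P(heads|C3) = 0.37; P(heads|C4) = 0.59; P(heads|C5) = 0.58.
Prior × likelihood for each source: 0.2·0.58=0.1160, 0.2·0.38=0.07600, 0.2·0.37=0.07400, 0.2·0.59=0.1180, 0.2·0.58=0.1160. Summing gives P(heads) = 0.50000.
P(Coin 2 | heads) = 0.07600 / 0.50000 = 0.152.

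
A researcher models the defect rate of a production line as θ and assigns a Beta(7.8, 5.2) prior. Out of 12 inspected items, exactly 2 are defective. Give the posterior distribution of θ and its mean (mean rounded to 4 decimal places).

The binomial likelihood is conjugate to the Beta prior: with 2 successes and 10 failures, the posterior is Beta(7.8+2, 5.2+10) = Beta(9.8, 15.2).
Posterior mean = α/(α+β) = 9.8/25 = 0.3920.

Posterior: Beta(9.8, 15.2); mean ≈ 0.3920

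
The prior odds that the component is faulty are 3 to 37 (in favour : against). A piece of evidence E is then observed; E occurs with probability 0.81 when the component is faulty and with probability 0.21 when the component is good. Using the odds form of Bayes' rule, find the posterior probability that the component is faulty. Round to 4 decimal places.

Posterior probability ≈ 0.2382

Prior odds = 3/37 = 0.081081.
Likelihood ratio for E = 0.81/0.21 = 3.8571.
Posterior odds = prior odds × LR = 0.31274.
Posterior probability = odds/(1+odds) = 0.31274/1.3127 = 0.2382.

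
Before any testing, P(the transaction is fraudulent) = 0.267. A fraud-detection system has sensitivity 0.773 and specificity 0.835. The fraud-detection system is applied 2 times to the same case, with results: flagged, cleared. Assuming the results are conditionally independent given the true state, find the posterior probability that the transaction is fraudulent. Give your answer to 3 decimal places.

Posterior P(H) ≈ 0.317

With H the event that the transaction is fraudulent, the joint likelihood of the observed sequence is P(data|H) = 0.773·0.227 = 0.17547 and P(data|¬H) = 0.165·0.835 = 0.13778.
Bayes: P(H|data) = 0.267·0.17547 / (0.267·0.17547 + 0.733·0.13778) = 0.046851/0.14784 = 0.3169.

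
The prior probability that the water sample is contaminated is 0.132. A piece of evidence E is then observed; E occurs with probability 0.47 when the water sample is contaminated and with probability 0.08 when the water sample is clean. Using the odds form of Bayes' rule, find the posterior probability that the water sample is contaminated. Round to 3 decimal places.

Posterior probability ≈ 0.472

Prior odds = 0.132/(1−0.132) = 0.15207.
Likelihood ratio for E = 0.47/0.08 = 5.8750.
Posterior odds = prior odds × LR = 0.89343.
Posterior probability = odds/(1+odds) = 0.89343/1.8934 = 0.472.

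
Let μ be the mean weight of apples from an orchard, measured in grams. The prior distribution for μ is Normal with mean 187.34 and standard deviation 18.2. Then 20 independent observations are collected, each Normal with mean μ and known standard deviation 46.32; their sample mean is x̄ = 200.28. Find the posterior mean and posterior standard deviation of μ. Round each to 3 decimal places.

Posterior mean ≈ 197.114; posterior SD ≈ 9.002

Prior precision 1/τ₀² = 1/18.2² = 0.00301896; data precision n/σ² = 20/46.32² = 0.00932165.
Posterior precision = 0.00301896 + 0.00932165 = 0.0123406, giving posterior SD = 1/√0.0123406 = 9.002.
Posterior mean = (0.00301896·187.34 + 0.00932165·200.28) / 0.0123406 = 197.114.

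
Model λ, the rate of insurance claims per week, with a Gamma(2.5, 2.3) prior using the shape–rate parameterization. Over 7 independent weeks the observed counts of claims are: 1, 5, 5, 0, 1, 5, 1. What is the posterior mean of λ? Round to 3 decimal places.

Posterior mean ≈ 2.204

Total count ∑xᵢ = 18 over n = 7 weeks.
Gamma is conjugate to the Poisson likelihood: posterior is Gamma(shape = 2.5+18 = 20.5, rate = 2.3+7 = 9.3).
E[λ | data] = 20.5/9.3 = 2.204.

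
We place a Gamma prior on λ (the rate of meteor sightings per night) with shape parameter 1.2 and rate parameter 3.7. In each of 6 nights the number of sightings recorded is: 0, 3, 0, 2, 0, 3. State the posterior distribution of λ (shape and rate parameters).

Total count ∑xᵢ = 8 over n = 6 nights.
Gamma is conjugate to the Poisson likelihood: posterior is Gamma(shape = 1.2+8 = 9.2, rate = 3.7+6 = 9.7).

Posterior: Gamma(shape=9.2, rate=9.7)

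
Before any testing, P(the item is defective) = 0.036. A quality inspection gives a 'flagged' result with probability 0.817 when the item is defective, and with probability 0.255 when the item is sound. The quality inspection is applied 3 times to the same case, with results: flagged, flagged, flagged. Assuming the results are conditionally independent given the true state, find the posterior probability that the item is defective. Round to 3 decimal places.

Let H be the event that the item is defective; start with P(H) = 0.036. P('flagged'|H) = 0.817, P('flagged'|¬H) = 0.255.
Update on result 1 ('flagged'): P(H) ← 0.817·0.0360 / (0.817·0.0360 + 0.255·0.9640) = 0.029412/0.27523 = 0.1069.
Update on result 2 ('flagged'): P(H) ← 0.817·0.1069 / (0.817·0.1069 + 0.255·0.8931) = 0.087307/0.31506 = 0.2771.
Update on result 3 ('flagged'): P(H) ← 0.817·0.2771 / (0.817·0.2771 + 0.255·0.7229) = 0.22640/0.41074 = 0.5512.

Posterior P(H) ≈ 0.551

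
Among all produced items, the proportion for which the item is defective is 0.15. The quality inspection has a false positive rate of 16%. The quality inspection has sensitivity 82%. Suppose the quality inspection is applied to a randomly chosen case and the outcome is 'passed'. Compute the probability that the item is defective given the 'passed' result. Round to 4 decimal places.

P(H | E) ≈ 0.0364

Let H be the event that the item is defective. P(H) = 0.15, so P(¬H) = 0.85. With E the 'passed' result, P(E|H) = 0.18 and P(E|¬H) = 0.84.
P(E) = 0.18·0.15 + 0.84·0.85 = 0.027000 + 0.71400 = 0.74100.
By Bayes' theorem, P(H|E) = 0.027000 / 0.74100 = 0.0364.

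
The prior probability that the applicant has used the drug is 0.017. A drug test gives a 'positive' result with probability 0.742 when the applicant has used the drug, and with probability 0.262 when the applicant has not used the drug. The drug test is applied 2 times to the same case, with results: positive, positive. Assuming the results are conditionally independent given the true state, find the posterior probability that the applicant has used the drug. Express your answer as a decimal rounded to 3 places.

With H the event that the applicant has used the drug, the joint likelihood of the observed sequence is P(data|H) = 0.742·0.742 = 0.55056 and P(data|¬H) = 0.262·0.262 = 0.068644.
Bayes: P(H|data) = 0.017·0.55056 / (0.017·0.55056 + 0.983·0.068644) = 0.0093596/0.076837 = 0.1218.

Posterior P(H) ≈ 0.122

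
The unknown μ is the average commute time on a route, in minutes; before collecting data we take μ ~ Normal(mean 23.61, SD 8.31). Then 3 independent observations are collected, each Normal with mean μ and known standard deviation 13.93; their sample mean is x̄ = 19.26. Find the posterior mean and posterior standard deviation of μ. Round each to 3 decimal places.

Posterior mean ≈ 21.364; posterior SD ≈ 5.779

With known σ, the Normal prior is conjugate. Weight on the data is w = (n/σ²)/(n/σ² + 1/τ₀²) = 0.0154603/(0.0154603+0.0144810) = 0.51635.
Posterior mean = w·x̄ + (1−w)·μ₀ = 0.51635·19.26 + 0.48365·23.61 = 21.364. Posterior variance = 1/(0.0154603+0.0144810) = 33.3987, so SD = 5.779.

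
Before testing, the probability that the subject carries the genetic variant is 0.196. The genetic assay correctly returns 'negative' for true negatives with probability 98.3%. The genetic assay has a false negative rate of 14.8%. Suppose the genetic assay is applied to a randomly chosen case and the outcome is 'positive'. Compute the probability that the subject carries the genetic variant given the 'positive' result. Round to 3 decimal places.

P(H | E) ≈ 0.924

Write H for 'the subject carries the genetic variant'. Prior odds H:¬H = 0.196/0.804 = 0.24378. For the 'positive' outcome, the likelihood ratio is 0.852/0.017 = 50.118.
Posterior odds = 0.24378 × 50.118 = 12.218, so P(H|E) = 12.218/(1+12.218) = 0.924.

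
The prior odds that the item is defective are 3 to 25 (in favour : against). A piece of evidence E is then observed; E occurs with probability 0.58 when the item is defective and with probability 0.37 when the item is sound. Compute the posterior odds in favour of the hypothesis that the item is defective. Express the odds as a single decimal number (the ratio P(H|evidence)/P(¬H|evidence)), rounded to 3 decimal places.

Posterior odds ≈ 0.188

Prior odds = 3/25 = 0.12000. In log-odds, ln(0.12000) = -2.1203.
Add log likelihood ratio: ln(1.5676) = 0.44953.
Posterior log-odds = -1.6707, so posterior odds = exp(-1.6707) = 0.18811.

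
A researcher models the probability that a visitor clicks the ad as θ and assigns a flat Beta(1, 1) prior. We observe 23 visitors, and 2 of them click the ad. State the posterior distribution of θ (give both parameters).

Posterior: Beta(3, 22)

The binomial likelihood is conjugate to the Beta prior: with 2 successes and 21 failures, the posterior is Beta(1+2, 1+21) = Beta(3, 22).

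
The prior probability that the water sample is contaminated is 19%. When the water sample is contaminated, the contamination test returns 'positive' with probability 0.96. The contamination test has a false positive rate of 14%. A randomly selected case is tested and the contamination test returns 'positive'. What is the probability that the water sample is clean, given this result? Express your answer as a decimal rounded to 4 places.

P(¬H | E) ≈ 0.3834

Write H for 'the water sample is contaminated'. Prior odds H:¬H = 0.19/0.81 = 0.23457. For the 'positive' outcome, the likelihood ratio is 0.96/0.14 = 6.8571.
Posterior odds = 0.23457 × 6.8571 = 1.6085, so P(H|E) = 1.6085/(1+1.6085) = 0.6166. Then P(¬H|E) = 1 − 0.6166 = 0.3834.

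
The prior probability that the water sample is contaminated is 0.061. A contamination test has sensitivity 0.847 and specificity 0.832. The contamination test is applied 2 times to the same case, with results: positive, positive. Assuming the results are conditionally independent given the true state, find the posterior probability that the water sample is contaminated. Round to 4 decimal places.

Posterior P(H) ≈ 0.6228

Let H be the event that the water sample is contaminated; start with P(H) = 0.061. P('positive'|H) = 0.847, P('positive'|¬H) = 0.168.
Update on result 1 ('positive'): P(H) ← 0.847·0.0610 / (0.847·0.0610 + 0.168·0.9390) = 0.051667/0.20942 = 0.2467.
Update on result 2 ('positive'): P(H) ← 0.847·0.2467 / (0.847·0.2467 + 0.168·0.7533) = 0.20897/0.33552 = 0.6228.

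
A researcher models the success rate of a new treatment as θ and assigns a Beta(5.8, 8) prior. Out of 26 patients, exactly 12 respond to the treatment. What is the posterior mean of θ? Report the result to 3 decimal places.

The binomial likelihood is conjugate to the Beta prior: with 12 successes and 14 failures, the posterior is Beta(5.8+12, 8+14) = Beta(17.8, 22).
E[θ | data] = 17.8/(17.8+22) = 0.447.

Posterior mean ≈ 0.447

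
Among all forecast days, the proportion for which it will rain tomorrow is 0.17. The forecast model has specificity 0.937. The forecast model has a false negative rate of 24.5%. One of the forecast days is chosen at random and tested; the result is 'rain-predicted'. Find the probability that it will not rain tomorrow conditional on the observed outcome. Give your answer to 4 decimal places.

Write H for 'it will rain tomorrow'. Prior odds H:¬H = 0.17/0.83 = 0.20482. For the 'rain-predicted' outcome, the likelihood ratio is 0.755/0.063 = 11.984.
Posterior odds = 0.20482 × 11.984 = 2.4546, so P(H|E) = 2.4546/(1+2.4546) = 0.7105. Then P(¬H|E) = 1 − 0.7105 = 0.2895.

P(¬H | E) ≈ 0.2895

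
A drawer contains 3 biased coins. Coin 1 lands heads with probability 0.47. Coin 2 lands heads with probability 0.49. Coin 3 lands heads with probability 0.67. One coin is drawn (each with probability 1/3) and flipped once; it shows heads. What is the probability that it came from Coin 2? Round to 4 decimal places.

P(heads|C1) = 0.47; P(heads|C2) = 0.49; P(heads|C3) = 0.67.
Prior × likelihood for each source: 0.333333·0.47=0.1567, 0.333333·0.49=0.1633, 0.333333·0.67=0.2233. Summing gives P(heads) = 0.54333.
P(Coin 2 | heads) = 0.1633 / 0.54333 = 0.3006.

Posterior probability ≈ 0.3006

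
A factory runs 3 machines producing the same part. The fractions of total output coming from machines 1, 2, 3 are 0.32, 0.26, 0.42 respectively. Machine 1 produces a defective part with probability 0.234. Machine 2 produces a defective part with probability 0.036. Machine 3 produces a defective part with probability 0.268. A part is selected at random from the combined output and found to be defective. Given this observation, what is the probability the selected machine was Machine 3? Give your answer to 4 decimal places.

P(defective|M1) = 0.234; P(defective|M2) = 0.036; P(defective|M3) = 0.268.
Prior × likelihood for each source: 0.32·0.234=0.07488, 0.26·0.036=0.009360, 0.42·0.268=0.1126. Summing gives P(defective) = 0.19680.
P(Machine 3 | defective) = 0.1126 / 0.19680 = 0.5720.

Posterior probability ≈ 0.5720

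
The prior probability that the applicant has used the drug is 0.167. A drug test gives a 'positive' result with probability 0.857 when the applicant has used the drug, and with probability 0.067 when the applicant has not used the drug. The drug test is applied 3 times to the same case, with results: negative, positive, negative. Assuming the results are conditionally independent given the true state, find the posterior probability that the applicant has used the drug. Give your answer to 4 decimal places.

With H the event that the applicant has used the drug, the joint likelihood of the observed sequence is P(data|H) = 0.143·0.857·0.143 = 0.017525 and P(data|¬H) = 0.933·0.067·0.933 = 0.058323.
Bayes: P(H|data) = 0.167·0.017525 / (0.167·0.017525 + 0.833·0.058323) = 0.0029266/0.051510 = 0.0568.

Posterior P(H) ≈ 0.0568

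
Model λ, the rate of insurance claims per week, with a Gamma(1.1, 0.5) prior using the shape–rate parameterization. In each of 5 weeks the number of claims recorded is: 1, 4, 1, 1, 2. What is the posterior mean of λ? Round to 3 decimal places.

Posterior mean ≈ 1.836

Total count ∑xᵢ = 9 over n = 5 weeks.
Gamma is conjugate to the Poisson likelihood: posterior is Gamma(shape = 1.1+9 = 10.1, rate = 0.5+5 = 5.5).
E[λ | data] = 10.1/5.5 = 1.836.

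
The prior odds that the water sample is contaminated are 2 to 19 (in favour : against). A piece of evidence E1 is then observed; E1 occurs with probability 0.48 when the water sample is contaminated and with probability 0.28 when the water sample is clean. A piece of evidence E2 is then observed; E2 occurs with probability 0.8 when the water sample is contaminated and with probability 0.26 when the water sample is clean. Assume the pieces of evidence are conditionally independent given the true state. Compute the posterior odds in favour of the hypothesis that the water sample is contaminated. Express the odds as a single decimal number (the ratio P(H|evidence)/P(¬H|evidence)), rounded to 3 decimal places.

Posterior odds ≈ 0.555

Prior odds = 2/19 = 0.10526.
Likelihood ratio for E1 = 0.48/0.28 = 1.7143.
Likelihood ratio for E2 = 0.8/0.26 = 3.0769.
Posterior odds = prior odds × LR₁ × LR₂ = 0.55523.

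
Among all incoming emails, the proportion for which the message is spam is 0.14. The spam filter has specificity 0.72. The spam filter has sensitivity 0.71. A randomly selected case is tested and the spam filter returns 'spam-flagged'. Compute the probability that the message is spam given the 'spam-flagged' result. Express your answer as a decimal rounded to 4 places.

P(H | E) ≈ 0.2922

Write H for 'the message is spam'. Prior odds H:¬H = 0.14/0.86 = 0.16279. For the 'spam-flagged' outcome, the likelihood ratio is 0.71/0.28 = 2.5357.
Posterior odds = 0.16279 × 2.5357 = 0.41279, so P(H|E) = 0.41279/(1+0.41279) = 0.2922.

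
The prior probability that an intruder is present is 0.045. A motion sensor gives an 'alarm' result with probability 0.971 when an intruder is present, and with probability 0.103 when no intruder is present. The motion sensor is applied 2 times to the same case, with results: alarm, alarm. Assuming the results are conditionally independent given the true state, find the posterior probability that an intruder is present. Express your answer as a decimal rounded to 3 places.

With H the event that an intruder is present, the joint likelihood of the observed sequence is P(data|H) = 0.971·0.971 = 0.94284 and P(data|¬H) = 0.103·0.103 = 0.010609.
Bayes: P(H|data) = 0.045·0.94284 / (0.045·0.94284 + 0.955·0.010609) = 0.042428/0.052559 = 0.8072.

Posterior P(H) ≈ 0.807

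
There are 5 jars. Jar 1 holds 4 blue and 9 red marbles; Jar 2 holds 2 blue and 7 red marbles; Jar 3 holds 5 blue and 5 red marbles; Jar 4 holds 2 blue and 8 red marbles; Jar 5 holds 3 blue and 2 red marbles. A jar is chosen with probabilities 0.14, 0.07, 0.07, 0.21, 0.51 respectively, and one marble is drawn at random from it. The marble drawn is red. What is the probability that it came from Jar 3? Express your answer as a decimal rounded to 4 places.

Posterior probability ≈ 0.0627

P(red|Jar 1) = 0.6923; P(red|Jar 2) = 0.7778; P(red|Jar 3) = 0.5; P(red|Jar 4) = 0.8; P(red|Jar 5) = 0.4.
Prior × likelihood for each source: 0.14·0.6923=0.09692, 0.07·0.7778=0.05444, 0.07·0.5=0.03500, 0.21·0.8=0.1680, 0.51·0.4=0.2040. Summing gives P(red) = 0.55837.
P(Jar 3 | red) = 0.03500 / 0.55837 = 0.0627.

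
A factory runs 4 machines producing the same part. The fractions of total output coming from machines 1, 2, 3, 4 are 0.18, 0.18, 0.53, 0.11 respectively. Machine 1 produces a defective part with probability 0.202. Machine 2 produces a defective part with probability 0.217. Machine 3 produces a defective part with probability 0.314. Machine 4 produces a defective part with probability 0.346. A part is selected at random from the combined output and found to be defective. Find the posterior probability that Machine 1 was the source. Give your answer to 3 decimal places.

P(defective|M1) = 0.202; P(defective|M2) = 0.217; P(defective|M3) = 0.314; P(defective|M4) = 0.346.
Prior × likelihood for each source: 0.18·0.202=0.03636, 0.18·0.217=0.03906, 0.53·0.314=0.1664, 0.11·0.346=0.03806. Summing gives P(defective) = 0.27990.
P(Machine 1 | defective) = 0.03636 / 0.27990 = 0.130.

Posterior probability ≈ 0.130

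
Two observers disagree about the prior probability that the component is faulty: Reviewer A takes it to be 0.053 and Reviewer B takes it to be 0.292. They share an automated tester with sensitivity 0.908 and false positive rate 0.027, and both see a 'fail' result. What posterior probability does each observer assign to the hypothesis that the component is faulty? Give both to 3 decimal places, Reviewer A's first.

Reviewer A: 0.653; Reviewer B: 0.933

The likelihood ratio for a 'fail' result is 0.908/0.027 = 33.630.
Reviewer A: prior odds 0.053/0.947 = 0.055966; posterior odds 1.8821; posterior probability 0.653.
Reviewer B: prior odds 0.292/0.708 = 0.41243; posterior odds 13.870; posterior probability 0.933.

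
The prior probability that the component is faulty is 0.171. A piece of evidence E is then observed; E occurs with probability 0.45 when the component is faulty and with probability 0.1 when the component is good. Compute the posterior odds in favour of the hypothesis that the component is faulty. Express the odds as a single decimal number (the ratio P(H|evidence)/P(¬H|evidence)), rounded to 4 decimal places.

Prior odds = 0.171/(1−0.171) = 0.20627.
Likelihood ratio for E = 0.45/0.1 = 4.5000.
Posterior odds = prior odds × LR = 0.92823.

Posterior odds ≈ 0.9282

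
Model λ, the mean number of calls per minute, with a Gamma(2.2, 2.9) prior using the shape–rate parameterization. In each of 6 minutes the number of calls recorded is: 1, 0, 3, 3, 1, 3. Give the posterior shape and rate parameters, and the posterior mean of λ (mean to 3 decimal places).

Posterior: Gamma(shape=13.2, rate=8.9); mean ≈ 1.483

The Poisson likelihood adds the total count to the shape and the number of exposure periods to the rate. Here ∑xᵢ = 11 and n = 6, so shape 2.2→13.2 and rate 2.9→8.9.
Posterior mean = shape/rate = 13.2/8.9 = 1.483.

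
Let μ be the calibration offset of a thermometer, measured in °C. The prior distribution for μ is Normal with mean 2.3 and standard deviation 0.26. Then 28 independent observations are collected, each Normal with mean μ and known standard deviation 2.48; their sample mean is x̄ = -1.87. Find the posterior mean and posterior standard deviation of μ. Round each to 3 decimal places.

Posterior mean ≈ 1.319; posterior SD ≈ 0.227

With known σ, the Normal prior is conjugate. Weight on the data is w = (n/σ²)/(n/σ² + 1/τ₀²) = 4.55255/(4.55255+14.7929) = 0.23533.
Posterior mean = w·x̄ + (1−w)·μ₀ = 0.23533·-1.87 + 0.76467·2.3 = 1.319. Posterior variance = 1/(4.55255+14.7929) = 0.0516917, so SD = 0.227.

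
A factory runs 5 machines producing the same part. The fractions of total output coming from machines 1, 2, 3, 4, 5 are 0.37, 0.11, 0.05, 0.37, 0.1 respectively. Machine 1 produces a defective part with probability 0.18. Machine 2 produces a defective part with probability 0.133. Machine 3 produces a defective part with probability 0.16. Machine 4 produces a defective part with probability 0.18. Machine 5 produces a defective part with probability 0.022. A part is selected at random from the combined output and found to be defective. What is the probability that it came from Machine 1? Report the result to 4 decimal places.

Posterior probability ≈ 0.4214

P(defective|M1) = 0.18; P(defective|M2) = 0.133; P(defective|M3) = 0.16; P(defective|M4) = 0.18; P(defective|M5) = 0.022.
Prior × likelihood for each source: 0.37·0.18=0.06660, 0.11·0.133=0.01463, 0.05·0.16=0.008000, 0.37·0.18=0.06660, 0.1·0.022=0.002200. Summing gives P(defective) = 0.15803.
P(Machine 1 | defective) = 0.06660 / 0.15803 = 0.4214.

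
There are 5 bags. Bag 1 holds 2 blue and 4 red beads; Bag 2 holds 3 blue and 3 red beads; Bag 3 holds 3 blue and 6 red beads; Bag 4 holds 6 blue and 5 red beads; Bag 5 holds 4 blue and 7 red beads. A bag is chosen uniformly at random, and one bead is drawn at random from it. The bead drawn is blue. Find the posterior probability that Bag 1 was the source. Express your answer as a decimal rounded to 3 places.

Posterior probability ≈ 0.161

P(blue|Bag 1) = 0.3333; P(blue|Bag 2) = 0.5; P(blue|Bag 3) = 0.3333; P(blue|Bag 4) = 0.5455; P(blue|Bag 5) = 0.3636.
Prior × likelihood for each source: 0.2·0.3333=0.06667, 0.2·0.5=0.1000, 0.2·0.3333=0.06667, 0.2·0.5455=0.1091, 0.2·0.3636=0.07273. Summing gives P(blue) = 0.41515.
P(Bag 1 | blue) = 0.06667 / 0.41515 = 0.161.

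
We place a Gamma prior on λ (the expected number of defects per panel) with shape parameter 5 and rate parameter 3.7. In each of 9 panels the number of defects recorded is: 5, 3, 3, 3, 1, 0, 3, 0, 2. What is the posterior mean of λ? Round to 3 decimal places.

Posterior mean ≈ 1.969

Total count ∑xᵢ = 20 over n = 9 panels.
Gamma is conjugate to the Poisson likelihood: posterior is Gamma(shape = 5+20 = 25, rate = 3.7+9 = 12.7).
Posterior mean = shape/rate = 25/12.7 = 1.969.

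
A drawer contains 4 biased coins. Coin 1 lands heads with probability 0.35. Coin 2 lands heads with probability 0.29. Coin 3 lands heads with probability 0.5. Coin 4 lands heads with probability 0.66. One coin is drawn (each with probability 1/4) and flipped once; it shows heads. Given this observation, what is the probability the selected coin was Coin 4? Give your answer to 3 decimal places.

Posterior probability ≈ 0.367

P(heads|C1) = 0.35; P(heads|C2) = 0.29; P(heads|C3) = 0.5; P(heads|C4) = 0.66.
Prior × likelihood for each source: 0.25·0.35=0.08750, 0.25·0.29=0.07250, 0.25·0.5=0.1250, 0.25·0.66=0.1650. Summing gives P(heads) = 0.45000.
P(Coin 4 | heads) = 0.1650 / 0.45000 = 0.367.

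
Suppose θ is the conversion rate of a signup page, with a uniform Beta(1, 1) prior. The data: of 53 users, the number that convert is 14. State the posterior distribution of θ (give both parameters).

Posterior: Beta(15, 40)

Observing 14 successes and 39 failures updates Beta(1, 1) by adding the success and failure counts to the two shape parameters: α = 1+14 = 15, β = 1+39 = 40.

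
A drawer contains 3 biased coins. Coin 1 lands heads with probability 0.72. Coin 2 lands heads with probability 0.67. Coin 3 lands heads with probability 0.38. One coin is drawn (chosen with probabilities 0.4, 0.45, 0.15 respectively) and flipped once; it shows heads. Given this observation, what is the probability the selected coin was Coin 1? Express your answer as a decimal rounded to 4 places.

P(heads|C1) = 0.72; P(heads|C2) = 0.67; P(heads|C3) = 0.38.
Prior × likelihood for each source: 0.4·0.72=0.2880, 0.45·0.67=0.3015, 0.15·0.38=0.05700. Summing gives P(heads) = 0.64650.
P(Coin 1 | heads) = 0.2880 / 0.64650 = 0.4455.

Posterior probability ≈ 0.4455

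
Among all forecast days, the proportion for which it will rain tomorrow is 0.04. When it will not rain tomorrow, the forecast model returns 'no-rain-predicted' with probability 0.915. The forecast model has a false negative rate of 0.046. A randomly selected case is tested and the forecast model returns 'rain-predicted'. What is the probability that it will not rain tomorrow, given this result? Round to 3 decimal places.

Let H be the event that it will rain tomorrow. P(H) = 0.04, so P(¬H) = 0.96. With E the 'rain-predicted' result, P(E|H) = 0.954 and P(E|¬H) = 0.085.
P(E) = 0.954·0.04 + 0.085·0.96 = 0.038160 + 0.081600 = 0.11976.
By Bayes' theorem, P(H|E) = 0.038160 / 0.11976 = 0.319. Hence P(¬H|E) = 1 − 0.319 = 0.681.

P(¬H | E) ≈ 0.681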